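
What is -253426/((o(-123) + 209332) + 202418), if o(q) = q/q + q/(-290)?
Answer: -73493540/119407913 ≈ -0.61548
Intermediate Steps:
o(q) = 1 - q/290 (o(q) = 1 + q*(-1/290) = 1 - q/290)
-253426/((o(-123) + 209332) + 202418) = -253426/(((1 - 1/290*(-123)) + 209332) + 202418) = -253426/(((1 + 123/290) + 209332) + 202418) = -253426/((413/290 + 209332) + 202418) = -253426/(60706693/290 + 202418) = -253426/119407913/290 = -253426*290/119407913 = -73493540/119407913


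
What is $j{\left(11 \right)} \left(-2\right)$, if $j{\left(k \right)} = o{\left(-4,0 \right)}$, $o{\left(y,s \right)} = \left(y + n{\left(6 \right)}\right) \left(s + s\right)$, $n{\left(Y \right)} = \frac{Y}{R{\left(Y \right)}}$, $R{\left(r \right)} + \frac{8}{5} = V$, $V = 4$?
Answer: $0$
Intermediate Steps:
$R{\left(r \right)} = \frac{12}{5}$ ($R{\left(r \right)} = - \frac{8}{5} + 4 = \frac{12}{5}$)
$n{\left(Y \right)} = \frac{5 Y}{12}$ ($n{\left(Y \right)} = \frac{Y}{\frac{12}{5}} = Y \frac{5}{12} = \frac{5 Y}{12}$)
$o{\left(y,s \right)} = 2 s \left(\frac{5}{2} + y\right)$ ($o{\left(y,s \right)} = \left(y + \frac{5}{12} \cdot 6\right) \left(s + s\right) = \left(y + \frac{5}{2}\right) 2 s = \left(\frac{5}{2} + y\right) 2 s = 2 s \left(\frac{5}{2} + y\right)$)
$j{\left(k \right)} = 0$ ($j{\left(k \right)} = 0 \left(5 + 2 \left(-4\right)\right) = 0 \left(5 - 8\right) = 0 \left(-3\right) = 0$)
$j{\left(11 \right)} \left(-2\right) = 0 \left(-2\right) = 0$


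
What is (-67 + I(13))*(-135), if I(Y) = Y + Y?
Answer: 5535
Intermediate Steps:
I(Y) = 2*Y
(-67 + I(13))*(-135) = (-67 + 2*13)*(-135) = (-67 + 26)*(-135) = -41*(-135) = 5535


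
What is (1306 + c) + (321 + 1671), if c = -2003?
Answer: 1295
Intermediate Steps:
(1306 + c) + (321 + 1671) = (1306 - 2003) + (321 + 1671) = -697 + 1992 = 1295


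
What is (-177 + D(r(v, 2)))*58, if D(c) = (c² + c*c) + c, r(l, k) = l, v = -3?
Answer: -9396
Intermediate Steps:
D(c) = c + 2*c² (D(c) = (c² + c²) + c = 2*c² + c = c + 2*c²)
(-177 + D(r(v, 2)))*58 = (-177 - 3*(1 + 2*(-3)))*58 = (-177 - 3*(1 - 6))*58 = (-177 - 3*(-5))*58 = (-177 + 15)*58 = -162*58 = -9396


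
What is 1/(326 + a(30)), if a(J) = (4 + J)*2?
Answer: 1/394 ≈ 0.0025381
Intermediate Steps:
a(J) = 8 + 2*J
1/(326 + a(30)) = 1/(326 + (8 + 2*30)) = 1/(326 + (8 + 60)) = 1/(326 + 68) = 1/394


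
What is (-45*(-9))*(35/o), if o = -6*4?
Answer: -4725/8 ≈ -590.63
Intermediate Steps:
o = -24
(-45*(-9))*(35/o) = (-45*(-9))*(35/(-24)) = 405*(35*(-1/24)) = 405*(-35/24) = -4725/8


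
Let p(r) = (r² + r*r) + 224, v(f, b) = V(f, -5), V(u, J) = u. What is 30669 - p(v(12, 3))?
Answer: 30157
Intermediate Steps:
v(f, b) = f
p(r) = 224 + 2*r² (p(r) = (r² + r²) + 224 = 2*r² + 224 = 224 + 2*r²)
30669 - p(v(12, 3)) = 30669 - (224 + 2*12²) = 30669 - (224 + 2*144) = 30669 - (224 + 288) = 30669 - 1*512 = 30669 - 512 = 30157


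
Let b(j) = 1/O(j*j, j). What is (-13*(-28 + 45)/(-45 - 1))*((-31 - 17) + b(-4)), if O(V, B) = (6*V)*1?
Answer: -1018147/4416 ≈ -230.56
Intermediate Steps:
O(V, B) = 6*V
b(j) = 1/(6*j²) (b(j) = 1/(6*(j*j)) = 1/(6*j²))
(-13*(-28 + 45)/(-45 - 1))*((-31 - 17) + b(-4)) = (-13*(-28 + 45)/(-45 - 1))*((-31 - 17) + (⅙)/(-4)²) = (-221/(-46))*(-48 + (⅙)*(1/16)) = (-221*(-1)/46)*(-48 + 1/96) = -13*(-17/46)*(-4607/96) = (221/46)*(-4607/96) = -1018147/4416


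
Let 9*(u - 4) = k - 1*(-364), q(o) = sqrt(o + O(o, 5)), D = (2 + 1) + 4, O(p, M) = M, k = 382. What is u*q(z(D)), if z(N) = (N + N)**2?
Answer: 782*sqrt(201)/9 ≈ 1231.9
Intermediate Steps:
D = 7 (D = 3 + 4 = 7)
z(N) = 4*N**2 (z(N) = (2*N)**2 = 4*N**2)
q(o) = sqrt(5 + o) (q(o) = sqrt(o + 5) = sqrt(5 + o))
u = 782/9 (u = 4 + (382 - 1*(-364))/9 = 4 + (382 + 364)/9 = 4 + (1/9)*746 = 4 + 746/9 = 782/9 ≈ 86.889)
u*q(z(D)) = 782*sqrt(5 + 4*7**2)/9 = 782*sqrt(5 + 4*49)/9 = 782*sqrt(5 + 196)/9 = 782*sqrt(201)/9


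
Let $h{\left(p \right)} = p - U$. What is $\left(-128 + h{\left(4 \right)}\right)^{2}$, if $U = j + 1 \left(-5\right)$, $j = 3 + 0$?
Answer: $14884$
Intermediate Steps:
$j = 3$
$U = -2$ ($U = 3 + 1 \left(-5\right) = 3 - 5 = -2$)
$h{\left(p \right)} = 2 + p$ ($h{\left(p \right)} = p - -2 = p + 2 = 2 + p$)
$\left(-128 + h{\left(4 \right)}\right)^{2} = \left(-128 + \left(2 + 4\right)\right)^{2} = \left(-128 + 6\right)^{2} = \left(-122\right)^{2} = 14884$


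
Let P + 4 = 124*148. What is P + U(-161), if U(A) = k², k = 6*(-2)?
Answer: 18492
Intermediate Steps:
P = 18348 (P = -4 + 124*148 = -4 + 18352 = 18348)
k = -12
U(A) = 144 (U(A) = (-12)² = 144)
P + U(-161) = 18348 + 144 = 18492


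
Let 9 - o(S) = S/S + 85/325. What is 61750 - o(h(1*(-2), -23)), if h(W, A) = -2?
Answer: 4013247/65 ≈ 61742.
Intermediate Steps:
o(S) = 503/65 (o(S) = 9 - (S/S + 85/325) = 9 - (1 + 85*(1/325)) = 9 - (1 + 17/65) = 9 - 1*82/65 = 9 - 82/65 = 503/65)
61750 - o(h(1*(-2), -23)) = 61750 - 1*503/65 = 61750 - 503/65 = 4013247/65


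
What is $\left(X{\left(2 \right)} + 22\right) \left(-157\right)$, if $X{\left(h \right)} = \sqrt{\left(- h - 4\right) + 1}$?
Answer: $-3454 - 157 i \sqrt{5} \approx -3454.0 - 351.06 i$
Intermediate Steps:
$X{\left(h \right)} = \sqrt{-3 - h}$ ($X{\left(h \right)} = \sqrt{\left(-4 - h\right) + 1} = \sqrt{-3 - h}$)
$\left(X{\left(2 \right)} + 22\right) \left(-157\right) = \left(\sqrt{-3 - 2} + 22\right) \left(-157\right) = \left(\sqrt{-5} + 22\right) \left(-157\right) = \left(i \sqrt{5} + 22\right) \left(-157\right) = \left(22 + i \sqrt{5}\right) \left(-157\right) = -3454 - 157 i \sqrt{5}$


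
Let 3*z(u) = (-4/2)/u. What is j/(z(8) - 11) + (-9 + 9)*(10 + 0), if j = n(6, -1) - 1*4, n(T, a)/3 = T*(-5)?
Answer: 1128/133 ≈ 8.4812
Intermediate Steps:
n(T, a) = -15*T (n(T, a) = 3*(T*(-5)) = 3*(-5*T) = -15*T)
z(u) = -2/(3*u) (z(u) = ((-4/2)/u)/3 = ((-4*½)/u)/3 = (-2/u)/3 = -2/(3*u))
j = -94 (j = -15*6 - 1*4 = -90 - 4 = -94)
j/(z(8) - 11) + (-9 + 9)*(10 + 0) = -94/(-⅔/8 - 11) + (-9 + 9)*(10 + 0) = -94/(-⅔*⅛ - 11) + 0*10 = -94/(-1/12 - 11) + 0 = -94/(-133/12) + 0 = -12/133*(-94) + 0 = 1128/133 + 0 = 1128/133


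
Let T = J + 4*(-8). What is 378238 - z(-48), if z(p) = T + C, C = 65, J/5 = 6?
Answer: 378175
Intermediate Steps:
J = 30 (J = 5*6 = 30)
T = -2 (T = 30 + 4*(-8) = 30 - 32 = -2)
z(p) = 63 (z(p) = -2 + 65 = 63)
378238 - z(-48) = 378238 - 1*63 = 378238 - 63 = 378175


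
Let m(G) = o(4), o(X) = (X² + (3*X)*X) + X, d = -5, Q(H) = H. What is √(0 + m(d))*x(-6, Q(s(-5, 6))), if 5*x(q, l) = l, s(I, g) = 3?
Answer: 6*√17/5 ≈ 4.9477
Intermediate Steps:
x(q, l) = l/5
o(X) = X + 4*X² (o(X) = (X² + 3*X²) + X = 4*X² + X = X + 4*X²)
m(G) = 68 (m(G) = 4*(1 + 4*4) = 4*(1 + 16) = 4*17 = 68)
√(0 + m(d))*x(-6, Q(s(-5, 6))) = √(0 + 68)*((⅕)*3) = √68*(⅗) = (2*√17)*(⅗) = 6*√17/5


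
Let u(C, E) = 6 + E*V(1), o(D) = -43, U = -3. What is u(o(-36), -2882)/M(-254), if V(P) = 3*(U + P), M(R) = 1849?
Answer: 17298/1849 ≈ 9.3553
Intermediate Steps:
V(P) = -9 + 3*P (V(P) = 3*(-3 + P) = -9 + 3*P)
u(C, E) = 6 - 6*E (u(C, E) = 6 + E*(-9 + 3*1) = 6 + E*(-9 + 3) = 6 + E*(-6) = 6 - 6*E)
u(o(-36), -2882)/M(-254) = (6 - 6*(-2882))/1849 = (6 + 17292)*(1/1849) = 17298*(1/1849) = 17298/1849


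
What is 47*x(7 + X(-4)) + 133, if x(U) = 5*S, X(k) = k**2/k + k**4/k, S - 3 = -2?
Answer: 368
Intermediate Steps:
S = 1 (S = 3 - 2 = 1)
X(k) = k + k**3
x(U) = 5 (x(U) = 5*1 = 5)
47*x(7 + X(-4)) + 133 = 47*5 + 133 = 235 + 133 = 368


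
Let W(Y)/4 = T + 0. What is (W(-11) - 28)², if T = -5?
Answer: 2304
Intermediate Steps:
W(Y) = -20 (W(Y) = 4*(-5 + 0) = 4*(-5) = -20)
(W(-11) - 28)² = (-20 - 28)² = (-48)² = 2304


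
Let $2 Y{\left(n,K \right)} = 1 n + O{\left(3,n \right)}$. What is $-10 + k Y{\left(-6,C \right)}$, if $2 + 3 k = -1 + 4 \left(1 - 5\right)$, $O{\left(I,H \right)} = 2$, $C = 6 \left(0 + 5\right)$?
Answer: $\frac{8}{3} \approx 2.6667$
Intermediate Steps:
$C = 30$ ($C = 6 \cdot 5 = 30$)
$k = - \frac{19}{3}$ ($k = - \frac{2}{3} + \frac{-1 + 4 \left(1 - 5\right)}{3} = - \frac{2}{3} + \frac{-1 + 4 \left(-4\right)}{3} = - \frac{2}{3} + \frac{-1 - 16}{3} = - \frac{2}{3} + \frac{1}{3} \left(-17\right) = - \frac{2}{3} - \frac{17}{3} = - \frac{19}{3} \approx -6.3333$)
$Y{\left(n,K \right)} = 1 + \frac{n}{2}$ ($Y{\left(n,K \right)} = \frac{1 n + 2}{2} = \frac{n + 2}{2} = \frac{2 + n}{2} = 1 + \frac{n}{2}$)
$-10 + k Y{\left(-6,C \right)} = -10 - \frac{19 \left(1 + \frac{1}{2} \left(-6\right)\right)}{3} = -10 - \frac{19 \left(1 - 3\right)}{3} = -10 - - \frac{38}{3} = -10 + \frac{38}{3} = \frac{8}{3}$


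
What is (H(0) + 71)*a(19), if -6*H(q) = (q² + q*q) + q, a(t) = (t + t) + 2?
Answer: 2840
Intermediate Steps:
a(t) = 2 + 2*t (a(t) = 2*t + 2 = 2 + 2*t)
H(q) = -q²/3 - q/6 (H(q) = -((q² + q*q) + q)/6 = -((q² + q²) + q)/6 = -(2*q² + q)/6 = -(q + 2*q²)/6 = -q²/3 - q/6)
(H(0) + 71)*a(19) = (-⅙*0*(1 + 2*0) + 71)*(2 + 2*19) = (-⅙*0*(1 + 0) + 71)*(2 + 38) = (-⅙*0*1 + 71)*40 = (0 + 71)*40 = 71*40 = 2840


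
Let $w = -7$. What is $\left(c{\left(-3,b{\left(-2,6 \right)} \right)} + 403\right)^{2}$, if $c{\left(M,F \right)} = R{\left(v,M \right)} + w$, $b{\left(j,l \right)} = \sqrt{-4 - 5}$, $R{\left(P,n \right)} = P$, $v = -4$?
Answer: $153664$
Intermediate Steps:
$b{\left(j,l \right)} = 3 i$ ($b{\left(j,l \right)} = \sqrt{-9} = 3 i$)
$c{\left(M,F \right)} = -11$ ($c{\left(M,F \right)} = -4 - 7 = -11$)
$\left(c{\left(-3,b{\left(-2,6 \right)} \right)} + 403\right)^{2} = \left(-11 + 403\right)^{2} = 392^{2} = 153664$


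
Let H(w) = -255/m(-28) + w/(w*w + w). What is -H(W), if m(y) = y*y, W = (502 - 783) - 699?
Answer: 250429/767536 ≈ 0.32628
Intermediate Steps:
W = -980 (W = -281 - 699 = -980)
m(y) = y²
H(w) = -255/784 + w/(w + w²) (H(w) = -255/((-28)²) + w/(w*w + w) = -255/784 + w/(w² + w) = -255*1/784 + w/(w + w²) = -255/784 + w/(w + w²))
-H(W) = -(529 - 255*(-980))/(784*(1 - 980)) = -(529 + 249900)/(784*(-979)) = -(-1)*250429/(784*979) = -1*(-250429/767536) = 250429/767536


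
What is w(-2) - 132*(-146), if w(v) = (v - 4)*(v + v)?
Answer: 19296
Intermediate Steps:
w(v) = 2*v*(-4 + v) (w(v) = (-4 + v)*(2*v) = 2*v*(-4 + v))
w(-2) - 132*(-146) = 2*(-2)*(-4 - 2) - 132*(-146) = 2*(-2)*(-6) + 19272 = 24 + 19272 = 19296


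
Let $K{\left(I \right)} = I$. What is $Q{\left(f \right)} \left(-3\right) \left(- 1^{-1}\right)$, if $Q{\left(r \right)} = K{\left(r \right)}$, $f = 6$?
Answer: $18$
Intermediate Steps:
$Q{\left(r \right)} = r$
$Q{\left(f \right)} \left(-3\right) \left(- 1^{-1}\right) = 6 \left(-3\right) \left(- 1^{-1}\right) = - 18 \left(\left(-1\right) 1\right) = \left(-18\right) \left(-1\right) = 18$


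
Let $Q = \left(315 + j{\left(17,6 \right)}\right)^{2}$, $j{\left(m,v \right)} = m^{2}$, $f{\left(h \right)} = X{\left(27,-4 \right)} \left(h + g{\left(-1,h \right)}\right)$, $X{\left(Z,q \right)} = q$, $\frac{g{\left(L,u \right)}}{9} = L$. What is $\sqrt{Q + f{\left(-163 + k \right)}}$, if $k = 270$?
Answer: $2 \sqrt{91106} \approx 603.68$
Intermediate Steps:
$g{\left(L,u \right)} = 9 L$
$f{\left(h \right)} = 36 - 4 h$ ($f{\left(h \right)} = - 4 \left(h + 9 \left(-1\right)\right) = - 4 \left(h - 9\right) = - 4 \left(-9 + h\right) = 36 - 4 h$)
$Q = 364816$ ($Q = \left(315 + 17^{2}\right)^{2} = \left(315 + 289\right)^{2} = 604^{2} = 364816$)
$\sqrt{Q + f{\left(-163 + k \right)}} = \sqrt{364816 + \left(36 - 4 \left(-163 + 270\right)\right)} = \sqrt{364816 + \left(36 - 428\right)} = \sqrt{364816 - 392} = \sqrt{364424} = 2 \sqrt{91106}$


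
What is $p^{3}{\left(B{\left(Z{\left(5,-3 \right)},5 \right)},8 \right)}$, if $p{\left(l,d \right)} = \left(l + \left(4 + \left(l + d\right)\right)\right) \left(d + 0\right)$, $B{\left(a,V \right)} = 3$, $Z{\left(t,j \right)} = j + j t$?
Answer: $2985984$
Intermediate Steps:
$p{\left(l,d \right)} = d \left(4 + d + 2 l\right)$ ($p{\left(l,d \right)} = \left(l + \left(4 + \left(d + l\right)\right)\right) d = \left(l + \left(4 + d + l\right)\right) d = \left(4 + d + 2 l\right) d = d \left(4 + d + 2 l\right)$)
$p^{3}{\left(B{\left(Z{\left(5,-3 \right)},5 \right)},8 \right)} = \left(8 \left(4 + 8 + 2 \cdot 3\right)\right)^{3} = \left(8 \left(4 + 8 + 6\right)\right)^{3} = \left(8 \cdot 18\right)^{3} = 144^{3} = 2985984$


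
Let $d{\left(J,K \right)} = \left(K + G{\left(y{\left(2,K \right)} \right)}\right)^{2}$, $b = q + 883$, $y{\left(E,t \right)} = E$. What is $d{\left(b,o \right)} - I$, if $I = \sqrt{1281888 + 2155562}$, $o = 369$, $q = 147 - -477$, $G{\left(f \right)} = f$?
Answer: $137641 - 5 \sqrt{137498} \approx 1.3579 \cdot 10^{5}$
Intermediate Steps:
$q = 624$ ($q = 147 + 477 = 624$)
$b = 1507$ ($b = 624 + 883 = 1507$)
$I = 5 \sqrt{137498}$ ($I = \sqrt{3437450} = 5 \sqrt{137498} \approx 1854.0$)
$d{\left(J,K \right)} = \left(2 + K\right)^{2}$ ($d{\left(J,K \right)} = \left(K + 2\right)^{2} = \left(2 + K\right)^{2}$)
$d{\left(b,o \right)} - I = \left(2 + 369\right)^{2} - 5 \sqrt{137498} = 371^{2} - 5 \sqrt{137498} = 137641 - 5 \sqrt{137498}$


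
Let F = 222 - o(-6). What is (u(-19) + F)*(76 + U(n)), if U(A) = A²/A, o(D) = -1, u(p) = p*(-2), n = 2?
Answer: 20358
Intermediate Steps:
u(p) = -2*p
F = 223 (F = 222 - 1*(-1) = 222 + 1 = 223)
U(A) = A
(u(-19) + F)*(76 + U(n)) = (-2*(-19) + 223)*(76 + 2) = (38 + 223)*78 = 261*78 = 20358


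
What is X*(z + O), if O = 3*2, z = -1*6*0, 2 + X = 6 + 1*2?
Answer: 36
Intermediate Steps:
X = 6 (X = -2 + (6 + 1*2) = -2 + (6 + 2) = -2 + 8 = 6)
z = 0 (z = -6*0 = 0)
O = 6
X*(z + O) = 6*(0 + 6) = 6*6 = 36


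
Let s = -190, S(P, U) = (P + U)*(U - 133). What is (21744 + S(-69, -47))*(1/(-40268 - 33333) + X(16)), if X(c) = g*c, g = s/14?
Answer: -4768497214848/515207 ≈ -9.2555e+6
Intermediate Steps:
S(P, U) = (-133 + U)*(P + U) (S(P, U) = (P + U)*(-133 + U) = (-133 + U)*(P + U))
g = -95/7 (g = -190/14 = -190*1/14 = -95/7 ≈ -13.571)
X(c) = -95*c/7
(21744 + S(-69, -47))*(1/(-40268 - 33333) + X(16)) = (21744 + ((-47)² - 133*(-69) - 133*(-47) - 69*(-47)))*(1/(-40268 - 33333) - 95/7*16) = (21744 + (2209 + 9177 + 6251 + 3243))*(1/(-73601) - 1520/7) = (21744 + 20880)*(-1/73601 - 1520/7) = 42624*(-111873527/515207) = -4768497214848/515207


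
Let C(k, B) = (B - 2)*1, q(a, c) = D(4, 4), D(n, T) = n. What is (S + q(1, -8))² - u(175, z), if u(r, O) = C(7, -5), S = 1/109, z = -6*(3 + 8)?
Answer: 274136/11881 ≈ 23.073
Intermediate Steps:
q(a, c) = 4
z = -66 (z = -6*11 = -66)
C(k, B) = -2 + B (C(k, B) = (-2 + B)*1 = -2 + B)
S = 1/109 ≈ 0.0091743
u(r, O) = -7 (u(r, O) = -2 - 5 = -7)
(S + q(1, -8))² - u(175, z) = (1/109 + 4)² - 1*(-7) = (437/109)² + 7 = 190969/11881 + 7 = 274136/11881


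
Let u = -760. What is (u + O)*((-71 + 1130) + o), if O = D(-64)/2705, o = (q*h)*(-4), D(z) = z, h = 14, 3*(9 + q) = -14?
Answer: -3750581224/2705 ≈ -1.3865e+6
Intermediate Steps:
q = -41/3 (q = -9 + (1/3)*(-14) = -9 - 14/3 = -41/3 ≈ -13.667)
o = 2296/3 (o = -41/3*14*(-4) = -574/3*(-4) = 2296/3 ≈ 765.33)
O = -64/2705 ≈ -0.023660
(u + O)*((-71 + 1130) + o) = (-760 - 64/2705)*((-71 + 1130) + 2296/3) = -2055864*(1059 + 2296/3)/2705 = -2055864/2705*5473/3 = -3750581224/2705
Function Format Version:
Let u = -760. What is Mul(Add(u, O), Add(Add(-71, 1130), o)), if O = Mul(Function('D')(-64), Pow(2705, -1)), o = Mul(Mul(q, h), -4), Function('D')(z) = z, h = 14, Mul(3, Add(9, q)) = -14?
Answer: Rational(-3750581224, 2705) ≈ -1.3865e+6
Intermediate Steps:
q = Rational(-41, 3) (q = Add(-9, Mul(Rational(1, 3), -14)) = Add(-9, Rational(-14, 3)) = Rational(-41, 3) ≈ -13.667)
o = Rational(2296, 3) (o = Mul(Mul(Rational(-41, 3), 14), -4) = Mul(Rational(-574, 3), -4) = Rational(2296, 3) ≈ 765.33)
O = Rational(-64, 2705) (O = Mul(-64, Pow(2705, -1)) = Mul(-64, Rational(1, 2705)) = Rational(-64, 2705) ≈ -0.023660)
Mul(Add(u, O), Add(Add(-71, 1130), o)) = Mul(Add(-760, Rational(-64, 2705)), Add(Add(-71, 1130), Rational(2296, 3))) = Mul(Rational(-2055864, 2705), Add(1059, Rational(2296, 3))) = Mul(Rational(-2055864, 2705), Rational(5473, 3)) = Rational(-3750581224, 2705)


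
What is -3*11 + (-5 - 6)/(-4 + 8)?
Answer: -143/4 ≈ -35.750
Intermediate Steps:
-3*11 + (-5 - 6)/(-4 + 8) = -33 - 11/4 = -143/4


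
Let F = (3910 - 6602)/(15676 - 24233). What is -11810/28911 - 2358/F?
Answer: -291690388693/38914206 ≈ -7495.7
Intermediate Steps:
F = 2692/8557 (F = -2692/(-8557) = -2692*(-1/8557) = 2692/8557 ≈ 0.31460)
-11810/28911 - 2358/F = -11810/28911 - 2358/2692/8557 = -11810*1/28911 - 2358*8557/2692 = -11810/28911 - 10088703/1346 = -291690388693/38914206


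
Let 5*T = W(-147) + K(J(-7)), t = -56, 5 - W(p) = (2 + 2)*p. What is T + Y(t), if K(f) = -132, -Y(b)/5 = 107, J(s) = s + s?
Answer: -2214/5 ≈ -442.80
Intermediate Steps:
W(p) = 5 - 4*p (W(p) = 5 - (2 + 2)*p = 5 - 4*p)
J(s) = 2*s
Y(b) = -535 (Y(b) = -5*107 = -535)
T = 461/5 (T = ((5 - 4*(-147)) - 132)/5 = ((5 + 588) - 132)/5 = (593 - 132)/5 = (1/5)*461 = 461/5 ≈ 92.200)
T + Y(t) = 461/5 - 535 = -2214/5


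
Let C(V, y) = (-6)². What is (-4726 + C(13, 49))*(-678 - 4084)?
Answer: 22333780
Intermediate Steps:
C(V, y) = 36
(-4726 + C(13, 49))*(-678 - 4084) = (-4726 + 36)*(-678 - 4084) = -4690*(-4762) = 22333780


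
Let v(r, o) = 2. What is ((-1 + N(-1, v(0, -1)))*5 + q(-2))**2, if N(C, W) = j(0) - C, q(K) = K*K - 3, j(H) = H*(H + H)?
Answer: 1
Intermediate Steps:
j(H) = 2*H**2 (j(H) = H*(2*H) = 2*H**2)
q(K) = -3 + K**2 (q(K) = K**2 - 3 = -3 + K**2)
N(C, W) = -C (N(C, W) = 2*0**2 - C = 2*0 - C = 0 - C = -C)
((-1 + N(-1, v(0, -1)))*5 + q(-2))**2 = ((-1 - 1*(-1))*5 + (-3 + (-2)**2))**2 = ((-1 + 1)*5 + (-3 + 4))**2 = (0*5 + 1)**2 = (0 + 1)**2 = 1**2 = 1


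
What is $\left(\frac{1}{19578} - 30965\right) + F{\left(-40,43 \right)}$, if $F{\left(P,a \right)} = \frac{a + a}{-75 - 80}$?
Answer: $- \frac{93967762903}{3034590} \approx -30966.0$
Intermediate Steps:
$F{\left(P,a \right)} = - \frac{2 a}{155}$ ($F{\left(P,a \right)} = \frac{2 a}{-155} = 2 a \left(- \frac{1}{155}\right) = - \frac{2 a}{155}$)
$\left(\frac{1}{19578} - 30965\right) + F{\left(-40,43 \right)} = \left(\frac{1}{19578} - 30965\right) - \frac{86}{155} = - \frac{606232769}{19578} - \frac{86}{155} = - \frac{93967762903}{3034590}$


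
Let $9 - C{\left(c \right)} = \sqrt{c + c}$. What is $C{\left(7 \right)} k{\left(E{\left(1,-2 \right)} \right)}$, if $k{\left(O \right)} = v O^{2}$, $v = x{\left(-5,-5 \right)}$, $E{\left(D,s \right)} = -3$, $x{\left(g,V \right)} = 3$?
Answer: $243 - 27 \sqrt{14} \approx 141.98$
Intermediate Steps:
$v = 3$
$C{\left(c \right)} = 9 - \sqrt{2} \sqrt{c}$ ($C{\left(c \right)} = 9 - \sqrt{c + c} = 9 - \sqrt{2 c} = 9 - \sqrt{2} \sqrt{c}$)
$k{\left(O \right)} = 3 O^{2}$
$C{\left(7 \right)} k{\left(E{\left(1,-2 \right)} \right)} = \left(9 - \sqrt{2} \sqrt{7}\right) 3 \left(-3\right)^{2} = \left(9 - \sqrt{14}\right) 3 \cdot 9 = \left(9 - \sqrt{14}\right) 27 = 243 - 27 \sqrt{14}$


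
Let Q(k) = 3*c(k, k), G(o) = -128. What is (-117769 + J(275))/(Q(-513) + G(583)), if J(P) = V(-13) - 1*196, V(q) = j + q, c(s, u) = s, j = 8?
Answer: 117970/1667 ≈ 70.768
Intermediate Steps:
V(q) = 8 + q
Q(k) = 3*k
J(P) = -201 (J(P) = (8 - 13) - 1*196 = -5 - 196 = -201)
(-117769 + J(275))/(Q(-513) + G(583)) = (-117769 - 201)/(3*(-513) - 128) = -117970/(-1539 - 128) = -117970/(-1667) = -117970*(-1/1667) = 117970/1667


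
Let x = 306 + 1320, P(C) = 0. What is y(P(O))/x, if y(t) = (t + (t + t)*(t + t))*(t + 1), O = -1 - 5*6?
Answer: 0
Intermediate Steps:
O = -31 (O = -1 - 30 = -31)
x = 1626
y(t) = (1 + t)*(t + 4*t²) (y(t) = (t + (2*t)*(2*t))*(1 + t) = (t + 4*t²)*(1 + t) = (1 + t)*(t + 4*t²))
y(P(O))/x = (0*(1 + 4*0² + 5*0))/1626 = (0*(1 + 4*0 + 0))*(1/1626) = (0*(1 + 0 + 0))*(1/1626) = (0*1)*(1/1626) = 0*(1/1626) = 0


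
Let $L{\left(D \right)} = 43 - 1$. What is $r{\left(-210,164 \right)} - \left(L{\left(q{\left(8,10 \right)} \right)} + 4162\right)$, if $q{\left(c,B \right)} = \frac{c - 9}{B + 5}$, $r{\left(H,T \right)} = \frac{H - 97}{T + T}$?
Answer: $- \frac{1379219}{328} \approx -4204.9$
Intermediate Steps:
$r{\left(H,T \right)} = \frac{-97 + H}{2 T}$
$q{\left(c,B \right)} = \frac{-9 + c}{5 + B}$
$L{\left(D \right)} = 42$
$r{\left(-210,164 \right)} - \left(L{\left(q{\left(8,10 \right)} \right)} + 4162\right) = \frac{-97 - 210}{2 \cdot 164} - \left(42 + 4162\right) = \frac{1}{2} \cdot \frac{1}{164} \left(-307\right) - 4204 = - \frac{307}{328} - 4204 = - \frac{1379219}{328}$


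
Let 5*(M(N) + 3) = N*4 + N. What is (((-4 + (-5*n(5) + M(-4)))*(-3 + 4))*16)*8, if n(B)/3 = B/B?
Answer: -3328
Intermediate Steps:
n(B) = 3 (n(B) = 3*(B/B) = 3*1 = 3)
M(N) = -3 + N (M(N) = -3 + (N*4 + N)/5 = -3 + (4*N + N)/5 = -3 + (5*N)/5 = -3 + N)
(((-4 + (-5*n(5) + M(-4)))*(-3 + 4))*16)*8 = (((-4 + (-5*3 + (-3 - 4)))*(-3 + 4))*16)*8 = (((-4 + (-15 - 7))*1)*16)*8 = (((-4 - 22)*1)*16)*8 = (-26*1*16)*8 = -26*16*8 = -416*8 = -3328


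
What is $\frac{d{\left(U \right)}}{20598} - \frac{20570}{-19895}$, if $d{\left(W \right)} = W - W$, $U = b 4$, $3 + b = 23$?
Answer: $\frac{4114}{3979} \approx 1.0339$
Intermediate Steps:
$b = 20$ ($b = -3 + 23 = 20$)
$U = 80$ ($U = 20 \cdot 4 = 80$)
$d{\left(W \right)} = 0$
$\frac{d{\left(U \right)}}{20598} - \frac{20570}{-19895} = \frac{0}{20598} - \frac{20570}{-19895} = 0 \cdot \frac{1}{20598} - - \frac{4114}{3979} = 0 + \frac{4114}{3979} = \frac{4114}{3979}$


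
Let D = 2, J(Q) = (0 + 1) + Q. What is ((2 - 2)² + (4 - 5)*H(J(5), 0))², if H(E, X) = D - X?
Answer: 4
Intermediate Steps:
J(Q) = 1 + Q
H(E, X) = 2 - X
((2 - 2)² + (4 - 5)*H(J(5), 0))² = ((2 - 2)² + (4 - 5)*(2 - 1*0))² = (0² - (2 + 0))² = (0 - 1*2)² = (0 - 2)² = (-2)² = 4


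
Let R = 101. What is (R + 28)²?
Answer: 16641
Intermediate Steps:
(R + 28)² = (101 + 28)² = 129² = 16641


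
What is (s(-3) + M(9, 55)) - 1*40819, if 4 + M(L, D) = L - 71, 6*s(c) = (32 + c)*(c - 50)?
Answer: -246847/6 ≈ -41141.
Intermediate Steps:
s(c) = (-50 + c)*(32 + c)/6 (s(c) = ((32 + c)*(c - 50))/6 = ((32 + c)*(-50 + c))/6 = ((-50 + c)*(32 + c))/6 = (-50 + c)*(32 + c)/6)
M(L, D) = -75 + L (M(L, D) = -4 + (L - 71) = -4 + (-71 + L) = -75 + L)
(s(-3) + M(9, 55)) - 1*40819 = ((-800/3 - 3*(-3) + (⅙)*(-3)²) + (-75 + 9)) - 1*40819 = ((-800/3 + 9 + (⅙)*9) - 66) - 40819 = ((-800/3 + 9 + 3/2) - 66) - 40819 = (-1537/6 - 66) - 40819 = -1933/6 - 40819 = -246847/6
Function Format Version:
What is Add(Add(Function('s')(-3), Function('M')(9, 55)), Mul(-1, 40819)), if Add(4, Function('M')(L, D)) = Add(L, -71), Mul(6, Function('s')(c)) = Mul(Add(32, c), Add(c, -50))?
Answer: Rational(-246847, 6) ≈ -41141.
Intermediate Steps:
Function('s')(c) = Mul(Rational(1, 6), Add(-50, c), Add(32, c)) (Function('s')(c) = Mul(Rational(1, 6), Mul(Add(32, c), Add(c, -50))) = Mul(Rational(1, 6), Mul(Add(32, c), Add(-50, c))) = Mul(Rational(1, 6), Mul(Add(-50, c), Add(32, c))) = Mul(Rational(1, 6), Add(-50, c), Add(32, c)))
Function('M')(L, D) = Add(-75, L) (Function('M')(L, D) = Add(-4, Add(L, -71)) = Add(-4, Add(-71, L)) = Add(-75, L))
Add(Add(Function('s')(-3), Function('M')(9, 55)), Mul(-1, 40819)) = Add(Add(Add(Rational(-800, 3), Mul(-3, -3), Mul(Rational(1, 6), Pow(-3, 2))), Add(-75, 9)), Mul(-1, 40819)) = Add(Add(Add(Rational(-800, 3), 9, Mul(Rational(1, 6), 9)), -66), -40819) = Add(Add(Add(Rational(-800, 3), 9, Rational(3, 2)), -66), -40819) = Add(Add(Rational(-1537, 6), -66), -40819) = Add(Rational(-1933, 6), -40819) = Rational(-246847, 6)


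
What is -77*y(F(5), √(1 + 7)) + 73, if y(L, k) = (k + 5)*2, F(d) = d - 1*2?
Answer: -697 - 308*√2 ≈ -1132.6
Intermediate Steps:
F(d) = -2 + d (F(d) = d - 2 = -2 + d)
y(L, k) = 10 + 2*k (y(L, k) = (5 + k)*2 = 10 + 2*k)
-77*y(F(5), √(1 + 7)) + 73 = -77*(10 + 2*√(1 + 7)) + 73 = -77*(10 + 2*√8) + 73 = -77*(10 + 2*(2*√2)) + 73 = -77*(10 + 4*√2) + 73 = (-770 - 308*√2) + 73 = -697 - 308*√2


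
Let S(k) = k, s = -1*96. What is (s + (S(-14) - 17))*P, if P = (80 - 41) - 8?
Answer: -3937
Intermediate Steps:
s = -96
P = 31 (P = 39 - 8 = 31)
(s + (S(-14) - 17))*P = (-96 + (-14 - 17))*31 = (-96 - 31)*31 = -127*31 = -3937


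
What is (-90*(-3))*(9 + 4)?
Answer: 3510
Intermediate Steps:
(-90*(-3))*(9 + 4) = 270*13 = 3510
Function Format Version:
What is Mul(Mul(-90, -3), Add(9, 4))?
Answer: 3510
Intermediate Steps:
Mul(Mul(-90, -3), Add(9, 4)) = Mul(270, 13) = 3510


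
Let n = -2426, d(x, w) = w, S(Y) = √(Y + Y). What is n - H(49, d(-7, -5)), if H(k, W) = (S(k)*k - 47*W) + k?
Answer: -2710 - 343*√2 ≈ -3195.1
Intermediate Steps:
S(Y) = √2*√Y (S(Y) = √(2*Y) = √2*√Y)
H(k, W) = k - 47*W + √2*k^(3/2) (H(k, W) = ((√2*√k)*k - 47*W) + k = (√2*k^(3/2) - 47*W) + k = (-47*W + √2*k^(3/2)) + k = k - 47*W + √2*k^(3/2))
n - H(49, d(-7, -5)) = -2426 - (49 - 47*(-5) + √2*49^(3/2)) = -2426 - (49 + 235 + √2*343) = -2426 - (49 + 235 + 343*√2) = -2426 - (284 + 343*√2) = -2426 + (-284 - 343*√2) = -2710 - 343*√2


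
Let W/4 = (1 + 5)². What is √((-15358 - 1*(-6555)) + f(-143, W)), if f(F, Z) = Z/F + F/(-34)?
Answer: I*√208018885646/4862 ≈ 93.807*I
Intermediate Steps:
W = 144 (W = 4*(1 + 5)² = 4*6² = 4*36 = 144)
f(F, Z) = -F/34 + Z/F (f(F, Z) = Z/F + F*(-1/34) = Z/F - F/34 = -F/34 + Z/F)
√((-15358 - 1*(-6555)) + f(-143, W)) = √((-15358 - 1*(-6555)) + (-1/34*(-143) + 144/(-143))) = √((-15358 + 6555) + (143/34 + 144*(-1/143))) = √(-8803 + (143/34 - 144/143)) = √(-8803 + 15553/4862) = √(-42784633/4862) = I*√208018885646/4862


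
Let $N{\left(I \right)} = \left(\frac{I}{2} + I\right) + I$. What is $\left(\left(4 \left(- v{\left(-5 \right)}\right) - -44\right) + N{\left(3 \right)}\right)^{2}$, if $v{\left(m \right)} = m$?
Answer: $\frac{20449}{4} \approx 5112.3$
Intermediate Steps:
$N{\left(I \right)} = \frac{5 I}{2}$ ($N{\left(I \right)} = \left(I \frac{1}{2} + I\right) + I = \left(\frac{I}{2} + I\right) + I = \frac{3 I}{2} + I = \frac{5 I}{2}$)
$\left(\left(4 \left(- v{\left(-5 \right)}\right) - -44\right) + N{\left(3 \right)}\right)^{2} = \left(\left(4 \left(\left(-1\right) \left(-5\right)\right) - -44\right) + \frac{5}{2} \cdot 3\right)^{2} = \left(\left(4 \cdot 5 + 44\right) + \frac{15}{2}\right)^{2} = \left(\left(20 + 44\right) + \frac{15}{2}\right)^{2} = \left(64 + \frac{15}{2}\right)^{2} = \left(\frac{143}{2}\right)^{2} = \frac{20449}{4}$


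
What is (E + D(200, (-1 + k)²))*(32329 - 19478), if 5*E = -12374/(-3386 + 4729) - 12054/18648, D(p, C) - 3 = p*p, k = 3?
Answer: 1532629085211433/2981460 ≈ 5.1405e+8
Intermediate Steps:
D(p, C) = 3 + p² (D(p, C) = 3 + p*p = 3 + p²)
E = -5879497/2981460 (E = (-12374/(-3386 + 4729) - 12054/18648)/5 = (-12374/1343 - 12054*1/18648)/5 = (-12374*1/1343 - 287/444)/5 = (-12374/1343 - 287/444)/5 = (⅕)*(-5879497/596292) = -5879497/2981460 ≈ -1.9720)
(E + D(200, (-1 + k)²))*(32329 - 19478) = (-5879497/2981460 + (3 + 200²))*(32329 - 19478) = (-5879497/2981460 + (3 + 40000))*12851 = (-5879497/2981460 + 40003)*12851 = (119261464883/2981460)*12851 = 1532629085211433/2981460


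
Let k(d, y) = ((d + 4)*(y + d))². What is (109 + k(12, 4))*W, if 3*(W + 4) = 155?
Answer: 9387235/3 ≈ 3.1291e+6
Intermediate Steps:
W = 143/3 (W = -4 + (⅓)*155 = -4 + 155/3 = 143/3 ≈ 47.667)
k(d, y) = (4 + d)²*(d + y)² (k(d, y) = ((4 + d)*(d + y))² = (4 + d)²*(d + y)²)
(109 + k(12, 4))*W = (109 + (4 + 12)²*(12 + 4)²)*(143/3) = (109 + 16²*16²)*(143/3) = (109 + 256*256)*(143/3) = (109 + 65536)*(143/3) = 65645*(143/3) = 9387235/3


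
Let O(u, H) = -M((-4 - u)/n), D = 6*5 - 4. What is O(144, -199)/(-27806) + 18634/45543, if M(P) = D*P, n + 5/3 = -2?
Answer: 3112627718/6965027619 ≈ 0.44689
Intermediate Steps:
n = -11/3 (n = -5/3 - 2 = -11/3 ≈ -3.6667)
D = 26 (D = 30 - 4 = 26)
M(P) = 26*P
O(u, H) = -312/11 - 78*u/11 (O(u, H) = -26*(-4 - u)/(-11/3) = -26*(-4 - u)*(-3/11) = -26*(12/11 + 3*u/11) = -(312/11 + 78*u/11) = -312/11 - 78*u/11)
O(144, -199)/(-27806) + 18634/45543 = (-312/11 - 78/11*144)/(-27806) + 18634/45543 = (-312/11 - 11232/11)*(-1/27806) + 18634*(1/45543) = -11544/11*(-1/27806) + 18634/45543 = 5772/152933 + 18634/45543 = 3112627718/6965027619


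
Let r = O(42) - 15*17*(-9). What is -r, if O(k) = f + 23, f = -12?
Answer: -2306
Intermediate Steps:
O(k) = 11 (O(k) = -12 + 23 = 11)
r = 2306 (r = 11 - 15*17*(-9) = 11 - 255*(-9) = 11 + 2295 = 2306)
-r = -1*2306 = -2306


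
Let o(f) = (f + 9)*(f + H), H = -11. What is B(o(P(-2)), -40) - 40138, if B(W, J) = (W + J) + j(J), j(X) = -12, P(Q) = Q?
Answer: -40281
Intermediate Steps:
o(f) = (-11 + f)*(9 + f) (o(f) = (f + 9)*(f - 11) = (9 + f)*(-11 + f) = (-11 + f)*(9 + f))
B(W, J) = -12 + J + W (B(W, J) = (W + J) - 12 = (J + W) - 12 = -12 + J + W)
B(o(P(-2)), -40) - 40138 = (-12 - 40 + (-99 + (-2)**2 - 2*(-2))) - 40138 = (-12 - 40 + (-99 + 4 + 4)) - 40138 = (-12 - 40 - 91) - 40138 = -143 - 40138 = -40281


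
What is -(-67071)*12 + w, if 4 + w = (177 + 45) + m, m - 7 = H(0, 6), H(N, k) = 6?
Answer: 805083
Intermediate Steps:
m = 13 (m = 7 + 6 = 13)
w = 231 (w = -4 + ((177 + 45) + 13) = -4 + (222 + 13) = -4 + 235 = 231)
-(-67071)*12 + w = -(-67071)*12 + 231 = -849*(-948) + 231 = 804852 + 231 = 805083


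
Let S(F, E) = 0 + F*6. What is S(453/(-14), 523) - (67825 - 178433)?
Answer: 772897/7 ≈ 1.1041e+5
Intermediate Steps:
S(F, E) = 6*F (S(F, E) = 0 + 6*F = 6*F)
S(453/(-14), 523) - (67825 - 178433) = 6*(453/(-14)) - (67825 - 178433) = 6*(453*(-1/14)) - 1*(-110608) = 6*(-453/14) + 110608 = -1359/7 + 110608 = 772897/7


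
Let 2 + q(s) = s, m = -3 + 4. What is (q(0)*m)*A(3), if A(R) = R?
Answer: -6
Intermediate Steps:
m = 1
q(s) = -2 + s
(q(0)*m)*A(3) = ((-2 + 0)*1)*3 = -2*1*3 = -2*3 = -6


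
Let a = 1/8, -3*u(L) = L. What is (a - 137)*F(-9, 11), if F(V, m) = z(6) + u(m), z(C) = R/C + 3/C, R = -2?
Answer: 7665/16 ≈ 479.06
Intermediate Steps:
z(C) = 1/C (z(C) = -2/C + 3/C = 1/C)
u(L) = -L/3
F(V, m) = ⅙ - m/3 (F(V, m) = 1/6 - m/3 = ⅙ - m/3)
a = ⅛ ≈ 0.12500
(a - 137)*F(-9, 11) = (⅛ - 137)*(⅙ - ⅓*11) = -1095*(⅙ - 11/3)/8 = -1095/8*(-7/2) = 7665/16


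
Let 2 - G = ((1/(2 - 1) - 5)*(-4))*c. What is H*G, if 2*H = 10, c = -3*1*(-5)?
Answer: -1190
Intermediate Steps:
c = 15 (c = -3*(-5) = 15)
H = 5 (H = (½)*10 = 5)
G = -238 (G = 2 - (1/(2 - 1) - 5)*(-4)*15 = 2 - (1/1 - 5)*(-4)*15 = 2 - (1 - 5)*(-4)*15 = 2 - (-4*(-4))*15 = 2 - 16*15 = 2 - 1*240 = 2 - 240 = -238)
H*G = 5*(-238) = -1190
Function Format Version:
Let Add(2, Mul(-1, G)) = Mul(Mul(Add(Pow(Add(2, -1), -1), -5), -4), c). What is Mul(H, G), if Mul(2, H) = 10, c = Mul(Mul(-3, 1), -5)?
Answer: -1190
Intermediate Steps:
c = 15 (c = Mul(-3, -5) = 15)
H = 5 (H = Mul(Rational(1, 2), 10) = 5)
G = -238 (G = Add(2, Mul(-1, Mul(Mul(Add(Pow(Add(2, -1), -1), -5), -4), 15))) = Add(2, Mul(-1, Mul(Mul(Add(Pow(1, -1), -5), -4), 15))) = Add(2, Mul(-1, Mul(Mul(Add(1, -5), -4), 15))) = Add(2, Mul(-1, Mul(Mul(-4, -4), 15))) = Add(2, Mul(-1, Mul(16, 15))) = Add(2, Mul(-1, 240)) = Add(2, -240) = -238)
Mul(H, G) = Mul(5, -238) = -1190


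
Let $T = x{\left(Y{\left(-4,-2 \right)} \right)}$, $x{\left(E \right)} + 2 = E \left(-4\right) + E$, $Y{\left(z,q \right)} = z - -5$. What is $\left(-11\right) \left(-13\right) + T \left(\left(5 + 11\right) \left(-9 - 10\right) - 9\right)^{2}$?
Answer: $-489702$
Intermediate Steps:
$Y{\left(z,q \right)} = 5 + z$ ($Y{\left(z,q \right)} = z + 5 = 5 + z$)
$x{\left(E \right)} = -2 - 3 E$ ($x{\left(E \right)} = -2 + \left(E \left(-4\right) + E\right) = -2 + \left(- 4 E + E\right) = -2 - 3 E$)
$T = -5$ ($T = -2 - 3 \left(5 - 4\right) = -2 - 3 = -5$)
$\left(-11\right) \left(-13\right) + T \left(\left(5 + 11\right) \left(-9 - 10\right) - 9\right)^{2} = \left(-11\right) \left(-13\right) - 5 \left(\left(5 + 11\right) \left(-9 - 10\right) - 9\right)^{2} = 143 - 5 \left(16 \left(-19\right) - 9\right)^{2} = 143 - 5 \left(-304 - 9\right)^{2} = 143 - 5 \left(-313\right)^{2} = 143 - 489845 = -489702$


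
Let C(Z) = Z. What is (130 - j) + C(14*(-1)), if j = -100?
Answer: 216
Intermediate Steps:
(130 - j) + C(14*(-1)) = (130 - 1*(-100)) + 14*(-1) = (130 + 100) - 14 = 230 - 14 = 216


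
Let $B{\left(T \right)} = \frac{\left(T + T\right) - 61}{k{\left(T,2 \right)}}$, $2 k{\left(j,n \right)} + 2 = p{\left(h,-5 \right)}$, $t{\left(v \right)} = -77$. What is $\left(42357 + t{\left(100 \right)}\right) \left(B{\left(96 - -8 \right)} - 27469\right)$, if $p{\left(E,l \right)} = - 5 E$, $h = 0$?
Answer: $-1167604480$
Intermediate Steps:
$k{\left(j,n \right)} = -1$ ($k{\left(j,n \right)} = -1 + \frac{\left(-5\right) 0}{2} = -1 + \frac{1}{2} \cdot 0 = -1 + 0 = -1$)
$B{\left(T \right)} = 61 - 2 T$ ($B{\left(T \right)} = \frac{\left(T + T\right) - 61}{-1} = \left(2 T - 61\right) \left(-1\right) = \left(-61 + 2 T\right) \left(-1\right) = 61 - 2 T$)
$\left(42357 + t{\left(100 \right)}\right) \left(B{\left(96 - -8 \right)} - 27469\right) = \left(42357 - 77\right) \left(\left(61 - 2 \left(96 - -8\right)\right) - 27469\right) = 42280 \left(\left(61 - 2 \left(96 + 8\right)\right) - 27469\right) = 42280 \left(\left(61 - 208\right) - 27469\right) = 42280 \left(-147 - 27469\right) = 42280 \left(-27616\right) = -1167604480$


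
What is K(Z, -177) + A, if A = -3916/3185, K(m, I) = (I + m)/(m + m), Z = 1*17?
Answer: -321372/54145 ≈ -5.9354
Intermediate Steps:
Z = 17
K(m, I) = (I + m)/(2*m) (K(m, I) = (I + m)/((2*m)) = (I + m)*(1/(2*m)) = (I + m)/(2*m))
A = -3916/3185 (A = -3916*1/3185 = -3916/3185 ≈ -1.2295)
K(Z, -177) + A = (½)*(-177 + 17)/17 - 3916/3185 = (½)*(1/17)*(-160) - 3916/3185 = -80/17 - 3916/3185 = -321372/54145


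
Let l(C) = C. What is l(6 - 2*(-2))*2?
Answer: 20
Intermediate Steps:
l(6 - 2*(-2))*2 = (6 - 2*(-2))*2 = (6 + 4)*2 = 10*2 = 20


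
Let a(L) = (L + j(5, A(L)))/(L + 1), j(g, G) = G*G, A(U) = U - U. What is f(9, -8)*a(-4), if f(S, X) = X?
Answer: -32/3 ≈ -10.667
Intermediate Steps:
A(U) = 0
j(g, G) = G²
a(L) = L/(1 + L) (a(L) = (L + 0²)/(L + 1) = (L + 0)/(1 + L) = L/(1 + L))
f(9, -8)*a(-4) = -(-32)/(1 - 4) = -(-32)/(-3) = -(-32)*(-1)/3 = -8*4/3 = -32/3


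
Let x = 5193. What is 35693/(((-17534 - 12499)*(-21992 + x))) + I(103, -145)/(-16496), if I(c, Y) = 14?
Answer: -3237274705/4161316979016 ≈ -0.00077794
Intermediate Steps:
35693/(((-17534 - 12499)*(-21992 + x))) + I(103, -145)/(-16496) = 35693/(((-17534 - 12499)*(-21992 + 5193))) + 14/(-16496) = 35693/((-30033*(-16799))) + 14*(-1/16496) = 35693/504524367 - 7/8248 = -3237274705/4161316979016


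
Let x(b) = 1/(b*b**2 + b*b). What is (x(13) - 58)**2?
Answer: 18831249529/5597956 ≈ 3363.9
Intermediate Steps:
x(b) = 1/(b**2 + b**3) (x(b) = 1/(b**3 + b**2) = 1/(b**2 + b**3))
(x(13) - 58)**2 = (1/(13**2*(1 + 13)) - 58)**2 = ((1/169)/14 - 58)**2 = ((1/169)*(1/14) - 58)**2 = (1/2366 - 58)**2 = (-137227/2366)**2 = 18831249529/5597956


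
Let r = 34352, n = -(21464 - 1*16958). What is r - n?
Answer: 38858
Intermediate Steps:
n = -4506 (n = -(21464 - 16958) = -1*4506 = -4506)
r - n = 34352 - 1*(-4506) = 34352 + 4506 = 38858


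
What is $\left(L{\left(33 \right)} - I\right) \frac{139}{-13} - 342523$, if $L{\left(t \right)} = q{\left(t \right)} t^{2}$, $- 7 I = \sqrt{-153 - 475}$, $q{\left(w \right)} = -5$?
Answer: $- \frac{3695944}{13} - \frac{278 i \sqrt{157}}{91} \approx -2.843 \cdot 10^{5} - 38.278 i$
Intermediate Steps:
$I = - \frac{2 i \sqrt{157}}{7}$ ($I = - \frac{\sqrt{-153 - 475}}{7} = - \frac{\sqrt{-628}}{7} = - \frac{2 i \sqrt{157}}{7} \approx - 3.58 i$)
$L{\left(t \right)} = - 5 t^{2}$
$\left(L{\left(33 \right)} - I\right) \frac{139}{-13} - 342523 = \left(- 5 \cdot 33^{2} - - \frac{2 i \sqrt{157}}{7}\right) \frac{139}{-13} - 342523 = \left(\left(-5\right) 1089 + \frac{2 i \sqrt{157}}{7}\right) 139 \left(- \frac{1}{13}\right) - 342523 = \left(-5445 + \frac{2 i \sqrt{157}}{7}\right) \left(- \frac{139}{13}\right) - 342523 = \left(\frac{756855}{13} - \frac{278 i \sqrt{157}}{91}\right) - 342523 = - \frac{3695944}{13} - \frac{278 i \sqrt{157}}{91}$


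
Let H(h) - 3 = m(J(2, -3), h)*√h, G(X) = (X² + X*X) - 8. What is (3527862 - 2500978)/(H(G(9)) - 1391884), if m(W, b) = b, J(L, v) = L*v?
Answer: -1429300328804/1937329065897 - 158140136*√154/1937329065897 ≈ -0.73878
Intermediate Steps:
G(X) = -8 + 2*X² (G(X) = (X² + X²) - 8 = 2*X² - 8 = -8 + 2*X²)
H(h) = 3 + h^(3/2) (H(h) = 3 + h*√h = 3 + h^(3/2))
(3527862 - 2500978)/(H(G(9)) - 1391884) = (3527862 - 2500978)/((3 + (-8 + 2*9²)^(3/2)) - 1391884) = 1026884/((3 + (-8 + 2*81)^(3/2)) - 1391884) = 1026884/((3 + (-8 + 162)^(3/2)) - 1391884) = 1026884/((3 + 154^(3/2)) - 1391884) = 1026884/((3 + 154*√154) - 1391884) = 1026884/(-1391881 + 154*√154)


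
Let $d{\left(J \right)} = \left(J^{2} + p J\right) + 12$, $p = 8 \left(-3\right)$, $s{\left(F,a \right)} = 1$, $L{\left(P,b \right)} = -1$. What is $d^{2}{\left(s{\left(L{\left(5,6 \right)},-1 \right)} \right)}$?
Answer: $121$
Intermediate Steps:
$p = -24$
$d{\left(J \right)} = 12 + J^{2} - 24 J$ ($d{\left(J \right)} = \left(J^{2} - 24 J\right) + 12 = 12 + J^{2} - 24 J$)
$d^{2}{\left(s{\left(L{\left(5,6 \right)},-1 \right)} \right)} = \left(12 + 1^{2} - 24\right)^{2} = \left(12 + 1 - 24\right)^{2} = \left(-11\right)^{2} = 121$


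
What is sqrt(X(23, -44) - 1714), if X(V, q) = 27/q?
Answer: I*sqrt(829873)/22 ≈ 41.408*I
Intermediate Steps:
sqrt(X(23, -44) - 1714) = sqrt(27/(-44) - 1714) = sqrt(27*(-1/44) - 1714) = sqrt(-27/44 - 1714) = sqrt(-75443/44) = I*sqrt(829873)/22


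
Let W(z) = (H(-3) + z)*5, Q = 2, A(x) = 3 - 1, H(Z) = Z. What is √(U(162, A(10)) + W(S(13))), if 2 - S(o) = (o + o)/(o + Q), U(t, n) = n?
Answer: I*√105/3 ≈ 3.4156*I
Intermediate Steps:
A(x) = 2
S(o) = 2 - 2*o/(2 + o) (S(o) = 2 - (o + o)/(o + 2) = 2 - 2*o/(2 + o))
W(z) = -15 + 5*z (W(z) = (-3 + z)*5 = -15 + 5*z)
√(U(162, A(10)) + W(S(13))) = √(2 + (-15 + 5*(4/(2 + 13)))) = √(2 + (-15 + 5*(4/15))) = √(2 + (-15 + 4/3)) = √(2 - 41/3) = √(-35/3) = I*√105/3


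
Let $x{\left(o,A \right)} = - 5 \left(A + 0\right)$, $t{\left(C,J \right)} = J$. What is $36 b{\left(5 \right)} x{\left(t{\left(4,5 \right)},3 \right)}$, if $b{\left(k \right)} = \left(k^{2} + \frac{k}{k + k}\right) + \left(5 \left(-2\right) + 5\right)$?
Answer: $-11070$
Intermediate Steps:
$x{\left(o,A \right)} = - 5 A$
$b{\left(k \right)} = - \frac{9}{2} + k^{2}$ ($b{\left(k \right)} = \left(k^{2} + \frac{k}{2 k}\right) + \left(-10 + 5\right) = \left(k^{2} + \frac{1}{2 k} k\right) - 5 = \left(k^{2} + \frac{1}{2}\right) - 5 = \left(\frac{1}{2} + k^{2}\right) - 5 = - \frac{9}{2} + k^{2}$)
$36 b{\left(5 \right)} x{\left(t{\left(4,5 \right)},3 \right)} = 36 \left(- \frac{9}{2} + 5^{2}\right) \left(\left(-5\right) 3\right) = 36 \left(- \frac{9}{2} + 25\right) \left(-15\right) = 36 \cdot \frac{41}{2} \left(-15\right) = 738 \left(-15\right) = -11070$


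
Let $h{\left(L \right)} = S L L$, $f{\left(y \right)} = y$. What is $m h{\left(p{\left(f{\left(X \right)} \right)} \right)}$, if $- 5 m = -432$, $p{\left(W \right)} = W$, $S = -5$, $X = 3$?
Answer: $-3888$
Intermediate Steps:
$m = \frac{432}{5}$ ($m = \left(- \frac{1}{5}\right) \left(-432\right) = \frac{432}{5} \approx 86.4$)
$h{\left(L \right)} = - 5 L^{2}$ ($h{\left(L \right)} = - 5 L L = - 5 L^{2}$)
$m h{\left(p{\left(f{\left(X \right)} \right)} \right)} = \frac{432 \left(- 5 \cdot 3^{2}\right)}{5} = \frac{432 \left(\left(-5\right) 9\right)}{5} = \frac{432}{5} \left(-45\right) = -3888$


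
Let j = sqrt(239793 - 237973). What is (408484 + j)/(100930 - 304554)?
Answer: -102121/50906 - sqrt(455)/101812 ≈ -2.0063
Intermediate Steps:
j = 2*sqrt(455) (j = sqrt(1820) = 2*sqrt(455) ≈ 42.661)
(408484 + j)/(100930 - 304554) = (408484 + 2*sqrt(455))/(100930 - 304554) = (408484 + 2*sqrt(455))/(-203624) = (408484 + 2*sqrt(455))*(-1/203624) = -102121/50906 - sqrt(455)/101812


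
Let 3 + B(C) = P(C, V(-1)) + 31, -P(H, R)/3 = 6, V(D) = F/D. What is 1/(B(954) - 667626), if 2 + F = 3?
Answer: -1/667616 ≈ -1.4979e-6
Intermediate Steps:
F = 1 (F = -2 + 3 = 1)
V(D) = 1/D
P(H, R) = -18 (P(H, R) = -3*6 = -18)
B(C) = 10 (B(C) = -3 + (-18 + 31) = -3 + 13 = 10)
1/(B(954) - 667626) = 1/(10 - 667626) = 1/(-667616) = -1/667616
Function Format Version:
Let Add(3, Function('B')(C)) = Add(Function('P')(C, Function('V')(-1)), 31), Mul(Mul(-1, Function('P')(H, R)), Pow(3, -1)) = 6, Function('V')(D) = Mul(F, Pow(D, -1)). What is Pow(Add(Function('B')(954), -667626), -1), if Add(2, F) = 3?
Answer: Rational(-1, 667616) ≈ -1.4979e-6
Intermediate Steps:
F = 1 (F = Add(-2, 3) = 1)
Function('V')(D) = Pow(D, -1) (Function('V')(D) = Mul(1, Pow(D, -1)) = Pow(D, -1))
Function('P')(H, R) = -18 (Function('P')(H, R) = Mul(-3, 6) = -18)
Function('B')(C) = 10 (Function('B')(C) = Add(-3, Add(-18, 31)) = Add(-3, 13) = 10)
Pow(Add(Function('B')(954), -667626), -1) = Pow(Add(10, -667626), -1) = Pow(-667616, -1) = Rational(-1, 667616)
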